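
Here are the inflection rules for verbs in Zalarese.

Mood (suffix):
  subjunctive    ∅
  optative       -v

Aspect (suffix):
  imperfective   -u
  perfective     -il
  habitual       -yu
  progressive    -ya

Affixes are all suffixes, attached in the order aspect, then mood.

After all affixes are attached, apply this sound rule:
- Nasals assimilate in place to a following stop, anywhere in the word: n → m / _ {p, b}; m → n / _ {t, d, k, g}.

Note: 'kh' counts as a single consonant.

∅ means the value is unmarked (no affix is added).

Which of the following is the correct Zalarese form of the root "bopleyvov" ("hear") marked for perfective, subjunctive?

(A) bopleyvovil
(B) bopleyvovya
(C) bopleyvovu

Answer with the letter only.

A

Attach aspect perfective -il → bopleyvovil.
mood = subjunctive: zero marking, form stays bopleyvovil.
Nasal assimilation: no change.
So the correct form is bopleyvovil, option (A).
(C) bopleyvovu is wrong: it uses imperfective instead of perfective for aspect.
(B) bopleyvovya is wrong: it uses progressive instead of perfective for aspect.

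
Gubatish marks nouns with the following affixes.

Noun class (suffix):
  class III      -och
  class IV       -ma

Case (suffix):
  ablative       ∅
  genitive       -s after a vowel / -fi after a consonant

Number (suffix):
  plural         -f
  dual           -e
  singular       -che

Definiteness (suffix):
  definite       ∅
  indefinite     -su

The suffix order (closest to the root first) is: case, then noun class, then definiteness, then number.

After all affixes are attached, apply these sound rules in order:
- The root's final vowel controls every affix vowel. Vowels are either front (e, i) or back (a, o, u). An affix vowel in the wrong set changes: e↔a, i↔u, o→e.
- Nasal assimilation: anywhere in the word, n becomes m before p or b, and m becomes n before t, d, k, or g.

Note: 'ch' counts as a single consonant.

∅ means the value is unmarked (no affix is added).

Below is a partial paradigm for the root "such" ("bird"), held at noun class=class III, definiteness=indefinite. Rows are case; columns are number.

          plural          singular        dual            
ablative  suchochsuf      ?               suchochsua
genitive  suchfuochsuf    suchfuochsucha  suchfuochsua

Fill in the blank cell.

suchochsucha

case = ablative: zero marking, form stays such.
Attach noun class class III -och → suchoch.
Attach definiteness indefinite -su → suchochsu.
Attach number singular -che → suchochsuche.
Apply vowel harmony: suchochsuche → suchochsucha.
Nasal assimilation: no change.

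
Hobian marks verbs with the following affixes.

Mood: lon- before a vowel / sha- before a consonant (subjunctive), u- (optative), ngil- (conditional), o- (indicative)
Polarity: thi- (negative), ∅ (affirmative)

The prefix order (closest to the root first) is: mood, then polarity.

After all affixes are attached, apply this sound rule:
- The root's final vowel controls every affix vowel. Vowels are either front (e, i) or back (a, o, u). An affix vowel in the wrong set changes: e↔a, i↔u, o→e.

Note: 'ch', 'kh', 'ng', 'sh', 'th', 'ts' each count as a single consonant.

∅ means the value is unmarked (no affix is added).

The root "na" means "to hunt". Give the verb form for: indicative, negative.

Attach mood indicative o- → ona.
Attach polarity negative thi- → thiona.
Apply vowel harmony: thiona → thuona.

thuona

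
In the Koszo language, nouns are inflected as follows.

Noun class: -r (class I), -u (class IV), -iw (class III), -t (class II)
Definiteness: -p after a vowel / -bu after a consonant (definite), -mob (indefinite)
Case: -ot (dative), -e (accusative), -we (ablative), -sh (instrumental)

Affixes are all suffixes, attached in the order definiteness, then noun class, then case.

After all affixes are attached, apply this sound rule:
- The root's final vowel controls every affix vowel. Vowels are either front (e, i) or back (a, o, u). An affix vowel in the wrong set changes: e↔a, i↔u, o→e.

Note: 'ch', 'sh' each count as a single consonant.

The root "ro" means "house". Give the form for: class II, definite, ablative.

roptwa

Attach definiteness definite -p (after vowel 'o') → rop.
Attach noun class class II -t → ropt.
Attach case ablative -we → roptwe.
Apply vowel harmony: roptwe → roptwa.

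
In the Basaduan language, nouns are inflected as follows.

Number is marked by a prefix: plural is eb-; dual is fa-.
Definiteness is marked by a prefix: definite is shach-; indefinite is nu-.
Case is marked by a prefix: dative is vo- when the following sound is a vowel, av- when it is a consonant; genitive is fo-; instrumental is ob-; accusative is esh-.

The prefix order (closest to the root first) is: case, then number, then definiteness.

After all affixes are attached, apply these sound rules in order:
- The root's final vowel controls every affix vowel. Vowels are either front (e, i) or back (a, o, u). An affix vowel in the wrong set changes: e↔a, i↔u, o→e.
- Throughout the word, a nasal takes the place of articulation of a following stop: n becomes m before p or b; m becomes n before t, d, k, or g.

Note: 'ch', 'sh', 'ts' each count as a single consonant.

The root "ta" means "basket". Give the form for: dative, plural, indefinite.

nuabavta

Attach case dative av- (before consonant 't') → avta.
Attach number plural eb- → ebavta.
Attach definiteness indefinite nu- → nuebavta.
Apply vowel harmony: nuebavta → nuabavta.
Nasal assimilation: no change.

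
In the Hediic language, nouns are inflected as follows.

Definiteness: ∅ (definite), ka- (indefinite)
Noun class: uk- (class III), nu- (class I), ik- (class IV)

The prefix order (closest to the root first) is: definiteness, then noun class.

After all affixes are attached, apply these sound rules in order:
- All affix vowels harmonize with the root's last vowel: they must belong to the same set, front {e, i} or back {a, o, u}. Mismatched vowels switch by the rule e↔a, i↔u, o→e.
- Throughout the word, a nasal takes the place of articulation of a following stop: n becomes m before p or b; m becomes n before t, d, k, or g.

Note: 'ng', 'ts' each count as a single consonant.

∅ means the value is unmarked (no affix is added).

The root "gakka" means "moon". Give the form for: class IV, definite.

definiteness = definite: zero marking, form stays gakka.
Attach noun class class IV ik- → ikgakka.
Apply vowel harmony: ikgakka → ukgakka.
Nasal assimilation: no change.

ukgakka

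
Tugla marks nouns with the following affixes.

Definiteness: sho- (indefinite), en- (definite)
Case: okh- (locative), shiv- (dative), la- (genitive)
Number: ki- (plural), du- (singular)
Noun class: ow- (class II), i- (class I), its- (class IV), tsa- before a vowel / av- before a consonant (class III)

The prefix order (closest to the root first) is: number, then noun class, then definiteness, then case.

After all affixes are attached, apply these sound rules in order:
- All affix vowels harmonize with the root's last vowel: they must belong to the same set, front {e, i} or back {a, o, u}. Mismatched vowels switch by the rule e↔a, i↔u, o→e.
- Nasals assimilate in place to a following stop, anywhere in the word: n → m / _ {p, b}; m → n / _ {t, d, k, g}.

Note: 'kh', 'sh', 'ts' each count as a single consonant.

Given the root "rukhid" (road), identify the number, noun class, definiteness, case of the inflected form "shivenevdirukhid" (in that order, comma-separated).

singular, class III, definite, dative

Segment: shiv-en-av-du-rukhid.
number: du- → singular.
noun class: tsa/av- → class III.
definiteness: en- → definite.
case: shiv- → dative.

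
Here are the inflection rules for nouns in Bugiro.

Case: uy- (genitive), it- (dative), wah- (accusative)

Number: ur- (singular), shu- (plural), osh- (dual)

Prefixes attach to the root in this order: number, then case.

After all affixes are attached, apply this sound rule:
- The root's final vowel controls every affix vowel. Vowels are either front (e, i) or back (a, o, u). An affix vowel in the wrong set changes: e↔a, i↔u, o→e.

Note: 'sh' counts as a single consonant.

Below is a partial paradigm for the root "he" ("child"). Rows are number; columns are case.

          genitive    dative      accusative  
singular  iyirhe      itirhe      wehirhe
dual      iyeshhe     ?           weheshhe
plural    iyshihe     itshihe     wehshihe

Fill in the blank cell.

iteshhe

Attach number dual osh- → oshhe.
Attach case dative it- → itoshhe.
Apply vowel harmony: itoshhe → iteshhe.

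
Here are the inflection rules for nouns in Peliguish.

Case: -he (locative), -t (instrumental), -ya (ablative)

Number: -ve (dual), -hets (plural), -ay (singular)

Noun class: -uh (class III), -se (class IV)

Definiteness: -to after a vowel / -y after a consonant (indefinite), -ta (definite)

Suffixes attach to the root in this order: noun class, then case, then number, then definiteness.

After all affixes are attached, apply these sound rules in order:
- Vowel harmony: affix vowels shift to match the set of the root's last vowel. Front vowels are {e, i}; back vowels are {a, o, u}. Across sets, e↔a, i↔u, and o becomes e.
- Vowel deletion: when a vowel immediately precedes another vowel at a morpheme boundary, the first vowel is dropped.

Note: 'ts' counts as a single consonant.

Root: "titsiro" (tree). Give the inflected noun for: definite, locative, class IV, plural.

Attach noun class class IV -se → titsirose.
Attach case locative -he → titsirosehe.
Attach number plural -hets → titsirosehehets.
Attach definiteness definite -ta → titsirosehehetsta.
Apply vowel harmony: titsirosehehetsta → titsirosahahatsta.
Vowel deletion: no change.

titsirosahahatsta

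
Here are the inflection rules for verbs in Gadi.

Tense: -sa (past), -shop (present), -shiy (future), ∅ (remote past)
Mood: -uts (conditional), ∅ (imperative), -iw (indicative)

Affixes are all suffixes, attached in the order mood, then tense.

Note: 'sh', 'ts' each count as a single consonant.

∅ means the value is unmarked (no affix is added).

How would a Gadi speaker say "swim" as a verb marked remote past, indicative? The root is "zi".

Attach mood indicative -iw → ziiw.
tense = remote past: zero marking, form stays ziiw.

ziiw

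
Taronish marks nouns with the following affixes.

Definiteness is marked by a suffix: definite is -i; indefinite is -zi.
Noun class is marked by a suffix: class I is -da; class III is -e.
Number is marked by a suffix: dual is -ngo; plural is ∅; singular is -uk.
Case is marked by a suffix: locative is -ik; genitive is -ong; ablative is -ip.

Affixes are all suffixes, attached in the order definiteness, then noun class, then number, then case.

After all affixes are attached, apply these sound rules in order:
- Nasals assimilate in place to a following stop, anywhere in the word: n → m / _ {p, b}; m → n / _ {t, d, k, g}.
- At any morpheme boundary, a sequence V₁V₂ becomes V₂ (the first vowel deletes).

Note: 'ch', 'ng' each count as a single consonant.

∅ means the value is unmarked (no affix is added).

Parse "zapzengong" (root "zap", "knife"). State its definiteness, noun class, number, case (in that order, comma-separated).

indefinite, class III, dual, genitive

Segment: zap-zi-e-ngo-ong.
definiteness: -zi → indefinite.
noun class: -e → class III.
number: -ngo → dual.
case: -ong → genitive.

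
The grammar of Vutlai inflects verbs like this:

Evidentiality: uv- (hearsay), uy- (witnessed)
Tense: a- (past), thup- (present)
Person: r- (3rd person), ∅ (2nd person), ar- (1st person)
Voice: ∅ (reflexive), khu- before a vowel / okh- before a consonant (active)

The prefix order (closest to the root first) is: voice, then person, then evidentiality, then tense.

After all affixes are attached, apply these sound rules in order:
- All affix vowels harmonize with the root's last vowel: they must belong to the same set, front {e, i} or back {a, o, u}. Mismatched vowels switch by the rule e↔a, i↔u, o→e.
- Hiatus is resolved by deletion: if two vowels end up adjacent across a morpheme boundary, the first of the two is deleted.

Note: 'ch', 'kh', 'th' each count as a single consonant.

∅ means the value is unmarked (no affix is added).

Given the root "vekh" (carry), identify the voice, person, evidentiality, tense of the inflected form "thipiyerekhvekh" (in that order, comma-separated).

Segment: thup-uy-ar-okh-vekh.
voice: khu/okh- → active.
person: ar- → 1st person.
evidentiality: uy- → witnessed.
tense: thup- → present.

active, 1st person, witnessed, present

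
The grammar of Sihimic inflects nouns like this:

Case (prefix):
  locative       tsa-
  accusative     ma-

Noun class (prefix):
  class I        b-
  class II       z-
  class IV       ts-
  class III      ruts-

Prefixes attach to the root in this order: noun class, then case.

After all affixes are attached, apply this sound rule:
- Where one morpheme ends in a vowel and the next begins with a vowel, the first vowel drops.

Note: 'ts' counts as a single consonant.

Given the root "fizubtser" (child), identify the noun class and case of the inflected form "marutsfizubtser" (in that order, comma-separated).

class III, accusative

Segment: ma-ruts-fizubtser.
noun class: ruts- → class III.
case: ma- → accusative.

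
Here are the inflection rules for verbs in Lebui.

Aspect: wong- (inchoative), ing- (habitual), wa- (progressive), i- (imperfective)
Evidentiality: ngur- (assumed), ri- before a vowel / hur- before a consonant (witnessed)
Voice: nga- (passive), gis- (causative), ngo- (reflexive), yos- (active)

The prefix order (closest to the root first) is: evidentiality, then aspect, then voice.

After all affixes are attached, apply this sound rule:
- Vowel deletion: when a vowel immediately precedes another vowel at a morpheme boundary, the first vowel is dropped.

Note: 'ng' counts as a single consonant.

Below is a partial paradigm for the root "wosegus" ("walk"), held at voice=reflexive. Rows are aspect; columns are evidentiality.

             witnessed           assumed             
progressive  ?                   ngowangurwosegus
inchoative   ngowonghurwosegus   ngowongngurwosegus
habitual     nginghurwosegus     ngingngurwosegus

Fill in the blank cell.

Attach evidentiality witnessed hur- (before consonant 'w') → hurwosegus.
Attach aspect progressive wa- → wahurwosegus.
Attach voice reflexive ngo- → ngowahurwosegus.
Vowel deletion: no change.

ngowahurwosegus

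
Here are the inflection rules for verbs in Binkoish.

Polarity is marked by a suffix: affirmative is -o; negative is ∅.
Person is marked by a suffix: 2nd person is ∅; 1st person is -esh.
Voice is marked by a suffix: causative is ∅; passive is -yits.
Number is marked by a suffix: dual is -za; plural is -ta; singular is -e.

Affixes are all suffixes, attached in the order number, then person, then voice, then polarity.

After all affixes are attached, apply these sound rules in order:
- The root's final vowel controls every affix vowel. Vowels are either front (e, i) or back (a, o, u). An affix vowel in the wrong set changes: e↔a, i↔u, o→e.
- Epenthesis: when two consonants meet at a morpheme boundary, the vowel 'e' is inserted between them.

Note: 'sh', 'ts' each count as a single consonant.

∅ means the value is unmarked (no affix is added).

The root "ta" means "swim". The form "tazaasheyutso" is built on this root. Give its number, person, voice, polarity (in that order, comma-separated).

Segment: ta-za-esh-yits-o.
number: -za → dual.
person: -esh → 1st person.
voice: -yits → passive.
polarity: -o → affirmative.

dual, 1st person, passive, affirmative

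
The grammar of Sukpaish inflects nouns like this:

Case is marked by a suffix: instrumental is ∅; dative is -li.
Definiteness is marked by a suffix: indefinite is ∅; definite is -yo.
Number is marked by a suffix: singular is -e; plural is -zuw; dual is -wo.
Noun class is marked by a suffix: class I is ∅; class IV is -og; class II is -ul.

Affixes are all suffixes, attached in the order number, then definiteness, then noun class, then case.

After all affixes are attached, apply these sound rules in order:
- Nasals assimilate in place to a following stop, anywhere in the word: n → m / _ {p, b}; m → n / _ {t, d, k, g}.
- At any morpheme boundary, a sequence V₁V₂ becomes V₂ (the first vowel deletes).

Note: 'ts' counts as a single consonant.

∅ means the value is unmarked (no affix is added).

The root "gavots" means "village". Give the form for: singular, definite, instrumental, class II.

Attach number singular -e → gavotse.
Attach definiteness definite -yo → gavotseyo.
Attach noun class class II -ul → gavotseyoul.
case = instrumental: zero marking, form stays gavotseyoul.
Nasal assimilation: no change.
Apply vowel deletion: gavotseyoul → gavotseyul.

gavotseyul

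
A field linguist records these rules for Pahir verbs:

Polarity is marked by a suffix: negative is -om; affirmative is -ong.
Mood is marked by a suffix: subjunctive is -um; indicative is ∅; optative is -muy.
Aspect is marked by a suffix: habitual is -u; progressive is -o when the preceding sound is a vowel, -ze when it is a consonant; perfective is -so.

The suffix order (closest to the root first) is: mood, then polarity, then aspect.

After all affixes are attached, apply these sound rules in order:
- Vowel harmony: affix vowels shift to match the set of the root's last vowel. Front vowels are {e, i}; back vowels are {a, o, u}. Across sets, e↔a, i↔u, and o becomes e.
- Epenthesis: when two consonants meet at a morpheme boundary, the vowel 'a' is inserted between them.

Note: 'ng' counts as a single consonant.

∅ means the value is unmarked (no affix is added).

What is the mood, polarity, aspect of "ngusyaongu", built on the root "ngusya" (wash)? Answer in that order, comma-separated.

indicative, affirmative, habitual

Segment: ngusya-ong-u.
mood: ∅ → indicative.
polarity: -ong → affirmative.
aspect: -u → habitual.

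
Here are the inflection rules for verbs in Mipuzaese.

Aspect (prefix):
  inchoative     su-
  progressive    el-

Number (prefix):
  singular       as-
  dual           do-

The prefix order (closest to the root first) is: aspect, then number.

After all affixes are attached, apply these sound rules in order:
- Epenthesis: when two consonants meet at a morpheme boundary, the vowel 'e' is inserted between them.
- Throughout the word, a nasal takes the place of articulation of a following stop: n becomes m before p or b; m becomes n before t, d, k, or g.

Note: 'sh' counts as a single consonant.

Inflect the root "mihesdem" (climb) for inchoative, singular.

asesumihesdem

Attach aspect inchoative su- → sumihesdem.
Attach number singular as- → assumihesdem.
Apply epenthesis: assumihesdem → asesumihesdem.
Nasal assimilation: no change.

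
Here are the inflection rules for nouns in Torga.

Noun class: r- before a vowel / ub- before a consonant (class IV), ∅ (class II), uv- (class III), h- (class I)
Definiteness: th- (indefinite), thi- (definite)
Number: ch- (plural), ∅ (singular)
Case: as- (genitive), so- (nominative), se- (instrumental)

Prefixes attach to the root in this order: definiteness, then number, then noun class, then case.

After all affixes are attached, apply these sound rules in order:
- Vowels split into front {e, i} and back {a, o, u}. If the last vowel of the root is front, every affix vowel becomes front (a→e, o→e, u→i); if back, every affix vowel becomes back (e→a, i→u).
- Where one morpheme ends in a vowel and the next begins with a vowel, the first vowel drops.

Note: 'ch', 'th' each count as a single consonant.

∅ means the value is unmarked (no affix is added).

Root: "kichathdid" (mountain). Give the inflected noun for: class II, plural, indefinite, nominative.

sechthkichathdid

Attach definiteness indefinite th- → thkichathdid.
Attach number plural ch- → chthkichathdid.
noun class = class II: zero marking, form stays chthkichathdid.
Attach case nominative so- → sochthkichathdid.
Apply vowel harmony: sochthkichathdid → sechthkichathdid.
Vowel deletion: no change.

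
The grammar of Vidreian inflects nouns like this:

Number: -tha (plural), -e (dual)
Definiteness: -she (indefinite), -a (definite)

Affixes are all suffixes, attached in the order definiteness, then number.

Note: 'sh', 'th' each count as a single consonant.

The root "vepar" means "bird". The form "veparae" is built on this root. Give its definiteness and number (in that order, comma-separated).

Segment: vepar-a-e.
definiteness: -a → definite.
number: -e → dual.

definite, dual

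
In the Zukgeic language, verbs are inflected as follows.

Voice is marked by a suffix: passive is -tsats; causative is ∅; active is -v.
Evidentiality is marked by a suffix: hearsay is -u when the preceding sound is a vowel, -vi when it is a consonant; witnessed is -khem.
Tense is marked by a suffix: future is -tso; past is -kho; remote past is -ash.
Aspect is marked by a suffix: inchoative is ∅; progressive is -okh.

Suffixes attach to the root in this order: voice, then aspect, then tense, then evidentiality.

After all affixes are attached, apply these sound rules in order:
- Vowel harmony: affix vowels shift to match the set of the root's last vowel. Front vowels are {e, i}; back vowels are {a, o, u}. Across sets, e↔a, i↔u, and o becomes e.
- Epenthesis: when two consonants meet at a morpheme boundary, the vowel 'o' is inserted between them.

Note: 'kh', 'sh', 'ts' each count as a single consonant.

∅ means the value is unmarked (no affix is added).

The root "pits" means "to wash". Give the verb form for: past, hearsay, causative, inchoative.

voice = causative: zero marking, form stays pits.
aspect = inchoative: zero marking, form stays pits.
Attach tense past -kho → pitskho.
Attach evidentiality hearsay -u (after vowel 'o') → pitskhou.
Apply vowel harmony: pitskhou → pitskhei.
Apply epenthesis: pitskhei → pitsokhei.

pitsokhei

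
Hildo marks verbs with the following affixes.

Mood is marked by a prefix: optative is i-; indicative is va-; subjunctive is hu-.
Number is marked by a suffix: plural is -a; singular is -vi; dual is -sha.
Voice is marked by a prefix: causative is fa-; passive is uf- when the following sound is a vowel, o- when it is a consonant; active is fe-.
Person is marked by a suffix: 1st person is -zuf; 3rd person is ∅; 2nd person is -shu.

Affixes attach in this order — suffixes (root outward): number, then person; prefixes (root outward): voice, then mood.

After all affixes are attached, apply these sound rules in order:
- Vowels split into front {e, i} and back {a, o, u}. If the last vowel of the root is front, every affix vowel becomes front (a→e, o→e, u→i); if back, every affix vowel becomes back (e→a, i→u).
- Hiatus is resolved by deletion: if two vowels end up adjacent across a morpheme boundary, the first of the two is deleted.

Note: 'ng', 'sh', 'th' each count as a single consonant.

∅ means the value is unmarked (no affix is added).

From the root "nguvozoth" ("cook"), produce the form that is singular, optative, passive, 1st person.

Attach number singular -vi → nguvozothvi.
Attach voice passive o- (before consonant 'ng') → onguvozothvi.
Attach person 1st person -zuf → onguvozothvizuf.
Attach mood optative i- → ionguvozothvizuf.
Apply vowel harmony: ionguvozothvizuf → uonguvozothvuzuf.
Apply vowel deletion: uonguvozothvuzuf → onguvozothvuzuf.

onguvozothvuzuf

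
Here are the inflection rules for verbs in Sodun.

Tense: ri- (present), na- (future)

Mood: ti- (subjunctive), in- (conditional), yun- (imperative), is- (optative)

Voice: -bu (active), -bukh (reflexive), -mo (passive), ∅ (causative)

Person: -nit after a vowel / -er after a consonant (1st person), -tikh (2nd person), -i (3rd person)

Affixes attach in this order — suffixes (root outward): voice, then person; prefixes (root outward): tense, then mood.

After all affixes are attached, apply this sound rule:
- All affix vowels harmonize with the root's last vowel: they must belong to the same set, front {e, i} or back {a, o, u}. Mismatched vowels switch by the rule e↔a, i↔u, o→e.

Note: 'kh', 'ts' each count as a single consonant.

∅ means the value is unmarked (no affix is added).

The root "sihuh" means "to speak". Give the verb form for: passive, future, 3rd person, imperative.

Attach tense future na- → nasihuh.
Attach voice passive -mo → nasihuhmo.
Attach person 3rd person -i → nasihuhmoi.
Attach mood imperative yun- → yunnasihuhmoi.
Apply vowel harmony: yunnasihuhmoi → yunnasihuhmou.

yunnasihuhmou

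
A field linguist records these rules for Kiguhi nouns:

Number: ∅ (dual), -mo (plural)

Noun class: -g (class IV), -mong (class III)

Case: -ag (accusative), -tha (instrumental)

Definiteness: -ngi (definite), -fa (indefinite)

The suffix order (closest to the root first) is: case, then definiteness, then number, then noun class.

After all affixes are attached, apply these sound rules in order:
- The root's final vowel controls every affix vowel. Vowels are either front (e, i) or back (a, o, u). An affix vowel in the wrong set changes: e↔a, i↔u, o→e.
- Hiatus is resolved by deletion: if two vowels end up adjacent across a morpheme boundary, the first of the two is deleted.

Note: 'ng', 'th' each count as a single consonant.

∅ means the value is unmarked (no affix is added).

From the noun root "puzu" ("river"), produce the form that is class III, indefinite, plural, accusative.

puzagfamomong

Attach case accusative -ag → puzuag.
Attach definiteness indefinite -fa → puzuagfa.
Attach number plural -mo → puzuagfamo.
Attach noun class class III -mong → puzuagfamomong.
Vowel harmony: no change.
Apply vowel deletion: puzuagfamomong → puzagfamomong.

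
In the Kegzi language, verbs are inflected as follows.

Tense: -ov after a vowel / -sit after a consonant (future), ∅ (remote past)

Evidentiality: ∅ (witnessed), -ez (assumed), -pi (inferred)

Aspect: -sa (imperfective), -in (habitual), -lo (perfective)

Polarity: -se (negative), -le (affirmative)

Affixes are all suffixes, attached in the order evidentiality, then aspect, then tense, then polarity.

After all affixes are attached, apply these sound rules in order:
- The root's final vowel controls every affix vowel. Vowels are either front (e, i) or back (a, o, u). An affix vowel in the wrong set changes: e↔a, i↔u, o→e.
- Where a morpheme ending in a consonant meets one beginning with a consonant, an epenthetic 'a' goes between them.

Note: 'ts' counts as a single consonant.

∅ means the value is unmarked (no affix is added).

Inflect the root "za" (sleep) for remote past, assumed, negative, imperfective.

zaazasasa

Attach evidentiality assumed -ez → zaez.
Attach aspect imperfective -sa → zaezsa.
tense = remote past: zero marking, form stays zaezsa.
Attach polarity negative -se → zaezsase.
Apply vowel harmony: zaezsase → zaazsasa.
Apply epenthesis: zaazsasa → zaazasasa.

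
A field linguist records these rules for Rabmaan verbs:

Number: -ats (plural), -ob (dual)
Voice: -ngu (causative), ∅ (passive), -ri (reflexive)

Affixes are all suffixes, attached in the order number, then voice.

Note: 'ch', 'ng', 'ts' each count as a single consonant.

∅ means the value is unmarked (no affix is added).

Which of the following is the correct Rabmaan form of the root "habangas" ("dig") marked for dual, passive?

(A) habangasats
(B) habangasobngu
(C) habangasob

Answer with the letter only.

Attach number dual -ob → habangasob.
voice = passive: zero marking, form stays habangasob.
So the correct form is habangasob, option (C).
(A) habangasats is wrong: it uses plural instead of dual for number.
(B) habangasobngu is wrong: it uses causative instead of passive for voice.

C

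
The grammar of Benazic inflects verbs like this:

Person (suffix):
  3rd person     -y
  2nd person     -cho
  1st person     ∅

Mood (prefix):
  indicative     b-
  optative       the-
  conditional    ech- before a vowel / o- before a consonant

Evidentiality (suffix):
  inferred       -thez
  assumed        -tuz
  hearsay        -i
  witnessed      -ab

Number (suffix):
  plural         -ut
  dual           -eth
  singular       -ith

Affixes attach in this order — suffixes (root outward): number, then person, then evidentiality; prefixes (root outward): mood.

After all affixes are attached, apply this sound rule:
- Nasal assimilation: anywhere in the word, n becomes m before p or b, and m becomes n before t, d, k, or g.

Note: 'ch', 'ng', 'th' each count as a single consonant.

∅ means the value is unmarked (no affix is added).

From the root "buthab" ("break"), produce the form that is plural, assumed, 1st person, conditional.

obuthabuttuz

Attach mood conditional o- (before consonant 'b') → obuthab.
Attach number plural -ut → obuthabut.
person = 1st person: zero marking, form stays obuthabut.
Attach evidentiality assumed -tuz → obuthabuttuz.
Nasal assimilation: no change.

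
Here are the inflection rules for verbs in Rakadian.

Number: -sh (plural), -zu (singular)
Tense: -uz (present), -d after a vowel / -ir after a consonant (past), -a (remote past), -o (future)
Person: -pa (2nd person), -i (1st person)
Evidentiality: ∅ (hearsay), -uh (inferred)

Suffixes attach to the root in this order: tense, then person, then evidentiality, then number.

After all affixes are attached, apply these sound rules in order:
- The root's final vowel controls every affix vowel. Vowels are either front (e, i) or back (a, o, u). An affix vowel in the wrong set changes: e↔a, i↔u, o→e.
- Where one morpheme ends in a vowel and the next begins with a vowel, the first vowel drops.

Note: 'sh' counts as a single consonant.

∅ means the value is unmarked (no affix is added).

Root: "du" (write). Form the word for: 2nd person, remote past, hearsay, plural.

dapash

Attach tense remote past -a → dua.
Attach person 2nd person -pa → duapa.
evidentiality = hearsay: zero marking, form stays duapa.
Attach number plural -sh → duapash.
Vowel harmony: no change.
Apply vowel deletion: duapash → dapash.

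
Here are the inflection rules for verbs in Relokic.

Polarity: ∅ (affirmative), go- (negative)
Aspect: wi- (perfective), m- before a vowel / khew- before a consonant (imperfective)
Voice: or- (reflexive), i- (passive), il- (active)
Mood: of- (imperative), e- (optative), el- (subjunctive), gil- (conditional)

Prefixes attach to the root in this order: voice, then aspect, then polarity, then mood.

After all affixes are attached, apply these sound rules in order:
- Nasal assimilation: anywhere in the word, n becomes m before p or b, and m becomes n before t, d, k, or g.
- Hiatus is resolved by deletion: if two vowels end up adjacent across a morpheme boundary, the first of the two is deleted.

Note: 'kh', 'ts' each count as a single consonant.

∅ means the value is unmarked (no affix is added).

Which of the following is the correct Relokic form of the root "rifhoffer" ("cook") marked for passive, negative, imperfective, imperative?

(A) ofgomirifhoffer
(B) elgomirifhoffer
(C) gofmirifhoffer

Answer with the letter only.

A

Attach voice passive i- → irifhoffer.
Attach aspect imperfective m- (before vowel 'i') → mirifhoffer.
Attach polarity negative go- → gomirifhoffer.
Attach mood imperative of- → ofgomirifhoffer.
Nasal assimilation: no change.
Vowel deletion: no change.
So the correct form is ofgomirifhoffer, option (A).
(B) elgomirifhoffer is wrong: it uses subjunctive instead of imperative for mood.
(C) gofmirifhoffer is wrong: it has the affixes in the wrong order.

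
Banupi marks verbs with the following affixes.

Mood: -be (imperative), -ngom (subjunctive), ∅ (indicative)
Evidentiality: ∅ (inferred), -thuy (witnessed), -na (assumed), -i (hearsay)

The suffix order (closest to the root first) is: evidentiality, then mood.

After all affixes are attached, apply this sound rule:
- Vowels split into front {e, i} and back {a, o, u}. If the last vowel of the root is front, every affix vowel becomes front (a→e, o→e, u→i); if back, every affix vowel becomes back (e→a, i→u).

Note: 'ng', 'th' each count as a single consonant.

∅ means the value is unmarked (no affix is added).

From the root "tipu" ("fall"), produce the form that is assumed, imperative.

Attach evidentiality assumed -na → tipuna.
Attach mood imperative -be → tipunabe.
Apply vowel harmony: tipunabe → tipunaba.

tipunaba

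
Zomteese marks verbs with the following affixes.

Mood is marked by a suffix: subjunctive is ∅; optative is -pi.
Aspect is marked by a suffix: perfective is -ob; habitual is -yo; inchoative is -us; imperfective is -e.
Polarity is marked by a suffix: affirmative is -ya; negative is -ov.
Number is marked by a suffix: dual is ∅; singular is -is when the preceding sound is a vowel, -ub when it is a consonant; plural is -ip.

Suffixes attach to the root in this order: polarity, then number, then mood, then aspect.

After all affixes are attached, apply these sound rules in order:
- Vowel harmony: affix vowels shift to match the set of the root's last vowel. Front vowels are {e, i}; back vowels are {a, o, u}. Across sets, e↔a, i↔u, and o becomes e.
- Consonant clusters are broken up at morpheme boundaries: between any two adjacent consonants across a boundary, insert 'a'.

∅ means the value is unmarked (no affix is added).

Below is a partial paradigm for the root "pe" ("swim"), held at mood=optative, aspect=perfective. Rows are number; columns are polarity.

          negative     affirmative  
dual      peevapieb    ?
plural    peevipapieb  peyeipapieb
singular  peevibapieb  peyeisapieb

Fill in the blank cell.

Attach polarity affirmative -ya → peya.
number = dual: zero marking, form stays peya.
Attach mood optative -pi → peyapi.
Attach aspect perfective -ob → peyapiob.
Apply vowel harmony: peyapiob → peyepieb.
Epenthesis: no change.

peyepieb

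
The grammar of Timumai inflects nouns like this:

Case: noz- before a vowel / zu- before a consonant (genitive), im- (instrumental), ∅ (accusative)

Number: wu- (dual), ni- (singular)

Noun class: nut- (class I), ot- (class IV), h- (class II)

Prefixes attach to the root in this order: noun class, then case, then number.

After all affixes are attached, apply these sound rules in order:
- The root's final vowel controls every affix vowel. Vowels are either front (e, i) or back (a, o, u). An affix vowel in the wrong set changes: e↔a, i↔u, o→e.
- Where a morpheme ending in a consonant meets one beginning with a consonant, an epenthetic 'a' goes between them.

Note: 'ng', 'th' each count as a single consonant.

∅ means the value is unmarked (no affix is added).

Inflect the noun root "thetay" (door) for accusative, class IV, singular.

nuotathetay

Attach noun class class IV ot- → otthetay.
case = accusative: zero marking, form stays otthetay.
Attach number singular ni- → niotthetay.
Apply vowel harmony: niotthetay → nuotthetay.
Apply epenthesis: nuotthetay → nuotathetay.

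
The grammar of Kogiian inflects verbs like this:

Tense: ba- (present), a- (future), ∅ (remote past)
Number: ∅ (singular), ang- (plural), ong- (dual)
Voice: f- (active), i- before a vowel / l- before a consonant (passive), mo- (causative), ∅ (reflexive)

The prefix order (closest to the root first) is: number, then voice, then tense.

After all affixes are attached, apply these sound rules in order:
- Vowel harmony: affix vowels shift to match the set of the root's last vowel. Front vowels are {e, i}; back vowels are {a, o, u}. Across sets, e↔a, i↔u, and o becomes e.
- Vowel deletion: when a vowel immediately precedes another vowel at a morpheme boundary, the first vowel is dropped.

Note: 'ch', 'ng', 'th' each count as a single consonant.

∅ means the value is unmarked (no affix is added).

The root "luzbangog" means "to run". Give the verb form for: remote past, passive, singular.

lluzbangog

number = singular: zero marking, form stays luzbangog.
Attach voice passive l- (before consonant 'l') → lluzbangog.
tense = remote past: zero marking, form stays lluzbangog.
Vowel harmony: no change.
Vowel deletion: no change.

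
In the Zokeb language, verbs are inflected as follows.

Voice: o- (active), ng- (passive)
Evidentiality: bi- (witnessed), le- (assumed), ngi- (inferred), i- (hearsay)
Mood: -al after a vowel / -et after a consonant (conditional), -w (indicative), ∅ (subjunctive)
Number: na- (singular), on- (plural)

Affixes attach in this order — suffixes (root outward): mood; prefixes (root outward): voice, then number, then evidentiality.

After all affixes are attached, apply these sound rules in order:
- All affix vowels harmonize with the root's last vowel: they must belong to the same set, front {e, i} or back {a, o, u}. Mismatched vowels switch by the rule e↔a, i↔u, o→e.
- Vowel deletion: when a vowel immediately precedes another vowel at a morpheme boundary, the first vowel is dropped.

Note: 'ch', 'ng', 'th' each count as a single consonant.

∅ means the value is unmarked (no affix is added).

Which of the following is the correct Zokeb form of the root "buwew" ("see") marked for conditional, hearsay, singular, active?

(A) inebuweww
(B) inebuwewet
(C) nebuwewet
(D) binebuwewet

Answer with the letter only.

B

Attach voice active o- → obuwew.
Attach mood conditional -et (after consonant 'w') → obuwewet.
Attach number singular na- → naobuwewet.
Attach evidentiality hearsay i- → inaobuwewet.
Apply vowel harmony: inaobuwewet → ineebuwewet.
Apply vowel deletion: ineebuwewet → inebuwewet.
So the correct form is inebuwewet, option (B).
(D) binebuwewet is wrong: it uses witnessed instead of hearsay for evidentiality.
(C) nebuwewet is wrong: it has the affixes in the wrong order.
(A) inebuweww is wrong: it uses indicative instead of conditional for mood.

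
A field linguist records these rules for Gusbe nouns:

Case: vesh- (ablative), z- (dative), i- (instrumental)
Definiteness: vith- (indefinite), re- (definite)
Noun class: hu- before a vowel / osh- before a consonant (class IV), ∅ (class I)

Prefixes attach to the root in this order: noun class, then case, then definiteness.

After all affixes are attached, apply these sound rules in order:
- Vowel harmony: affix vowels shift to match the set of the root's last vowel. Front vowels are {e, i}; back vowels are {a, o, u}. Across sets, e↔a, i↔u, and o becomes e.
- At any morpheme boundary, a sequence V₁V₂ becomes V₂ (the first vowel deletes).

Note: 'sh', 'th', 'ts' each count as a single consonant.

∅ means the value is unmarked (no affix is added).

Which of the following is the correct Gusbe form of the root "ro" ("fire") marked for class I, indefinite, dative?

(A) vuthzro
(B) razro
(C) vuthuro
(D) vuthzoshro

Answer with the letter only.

A

noun class = class I: zero marking, form stays ro.
Attach case dative z- → zro.
Attach definiteness indefinite vith- → vithzro.
Apply vowel harmony: vithzro → vuthzro.
Vowel deletion: no change.
So the correct form is vuthzro, option (A).
(D) vuthzoshro is wrong: it uses class IV instead of class I for noun class.
(C) vuthuro is wrong: it uses instrumental instead of dative for case.
(B) razro is wrong: it uses definite instead of indefinite for definiteness.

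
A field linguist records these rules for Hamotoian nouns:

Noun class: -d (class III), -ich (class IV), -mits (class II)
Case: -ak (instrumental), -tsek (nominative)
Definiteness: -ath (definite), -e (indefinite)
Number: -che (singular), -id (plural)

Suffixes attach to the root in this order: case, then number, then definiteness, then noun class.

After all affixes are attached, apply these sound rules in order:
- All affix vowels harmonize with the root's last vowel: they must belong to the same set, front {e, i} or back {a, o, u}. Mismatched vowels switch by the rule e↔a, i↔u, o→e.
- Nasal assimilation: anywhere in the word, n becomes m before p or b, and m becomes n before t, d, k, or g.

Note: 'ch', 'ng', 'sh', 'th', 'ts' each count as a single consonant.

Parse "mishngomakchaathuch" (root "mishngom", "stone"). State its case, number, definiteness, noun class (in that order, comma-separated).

Segment: mishngom-ak-che-ath-ich.
case: -ak → instrumental.
number: -che → singular.
definiteness: -ath → definite.
noun class: -ich → class IV.

instrumental, singular, definite, class IV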